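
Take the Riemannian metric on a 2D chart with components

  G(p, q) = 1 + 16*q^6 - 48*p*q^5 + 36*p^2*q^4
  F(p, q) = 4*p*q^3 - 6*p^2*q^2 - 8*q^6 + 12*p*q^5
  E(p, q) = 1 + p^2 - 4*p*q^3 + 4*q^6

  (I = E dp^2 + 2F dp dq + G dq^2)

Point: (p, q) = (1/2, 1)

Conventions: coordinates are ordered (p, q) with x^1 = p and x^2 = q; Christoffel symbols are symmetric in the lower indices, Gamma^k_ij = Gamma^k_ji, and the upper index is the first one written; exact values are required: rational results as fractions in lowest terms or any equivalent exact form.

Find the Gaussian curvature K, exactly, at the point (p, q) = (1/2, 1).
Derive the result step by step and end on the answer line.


E = 13/4, F = -3/2, G = 2, EG - F^2 = 17/4 at the point
E_p = -3, E_q = 18, F_p = 10, F_q = -15, G_p = -12, G_q = 12
E_qq = 108, F_pq = 60, G_pp = 72
Apply the Brioschi formula K = (det M1 - det M2)/(EG - F^2)^2 over the derivative matrices of E, F, G.
M1 = [[-E_qq/2 + F_pq - G_pp/2, E_p/2, F_p - E_q/2], [F_q - G_p/2, E, F], [G_q/2, F, G]] = [[-30, -3/2, 1], [-9, 13/4, -3/2], [6, -3/2, 2]]; det M1 = -147
M2 = [[0, E_q/2, G_p/2], [E_q/2, E, F], [G_p/2, F, G]] = [[0, 9, -6], [9, 13/4, -3/2], [-6, -3/2, 2]]; det M2 = -117
det M1 - det M2 = -30; K = -30 / (17/4)^2 = -480/289

Answer: K = -480/289


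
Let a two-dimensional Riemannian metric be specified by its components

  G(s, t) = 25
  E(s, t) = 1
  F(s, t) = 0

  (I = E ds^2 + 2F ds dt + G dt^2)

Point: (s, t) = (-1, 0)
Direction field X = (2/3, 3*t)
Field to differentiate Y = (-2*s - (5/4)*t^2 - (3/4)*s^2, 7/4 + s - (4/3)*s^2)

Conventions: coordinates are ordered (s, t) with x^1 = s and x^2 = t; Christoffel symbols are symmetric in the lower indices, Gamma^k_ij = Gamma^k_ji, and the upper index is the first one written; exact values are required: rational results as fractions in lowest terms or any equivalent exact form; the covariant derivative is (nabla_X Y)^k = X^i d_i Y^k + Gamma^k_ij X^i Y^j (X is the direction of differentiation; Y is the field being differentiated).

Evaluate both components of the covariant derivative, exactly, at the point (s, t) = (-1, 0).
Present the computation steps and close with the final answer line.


E = 1, F = 0, G = 25 at the point
E_s = 0, E_t = 0, F_s = 0, F_t = 0, G_s = 0, G_t = 0
EG - F^2 = 25;  g^inv = (1/25) * [[25, 0], [0, 1]]
first-kind symbols [ij,l] = (1/2)(d_i g_jl + d_j g_il - d_l g_ij): [ss,s] = E_s/2 = 0, [ss,t] = F_s - E_t/2 = 0, [st,s] = E_t/2 = 0, [st,t] = G_s/2 = 0, [tt,s] = F_t - G_s/2 = 0, [tt,t] = G_t/2 = 0
Gamma^s_ij = (G*[ij,s] - F*[ij,t])/(EG - F^2), Gamma^t_ij = (E*[ij,t] - F*[ij,s])/(EG - F^2)
Gamma_sss = 0, Gamma_sst = 0, Gamma_stt = 0, Gamma_tss = 0, Gamma_tst = 0, Gamma_ttt = 0
X = (2/3, 0), Y = (5/4, -7/12) at the point

Answer: (nabla_X Y)^s = -1/3, (nabla_X Y)^t = 22/9


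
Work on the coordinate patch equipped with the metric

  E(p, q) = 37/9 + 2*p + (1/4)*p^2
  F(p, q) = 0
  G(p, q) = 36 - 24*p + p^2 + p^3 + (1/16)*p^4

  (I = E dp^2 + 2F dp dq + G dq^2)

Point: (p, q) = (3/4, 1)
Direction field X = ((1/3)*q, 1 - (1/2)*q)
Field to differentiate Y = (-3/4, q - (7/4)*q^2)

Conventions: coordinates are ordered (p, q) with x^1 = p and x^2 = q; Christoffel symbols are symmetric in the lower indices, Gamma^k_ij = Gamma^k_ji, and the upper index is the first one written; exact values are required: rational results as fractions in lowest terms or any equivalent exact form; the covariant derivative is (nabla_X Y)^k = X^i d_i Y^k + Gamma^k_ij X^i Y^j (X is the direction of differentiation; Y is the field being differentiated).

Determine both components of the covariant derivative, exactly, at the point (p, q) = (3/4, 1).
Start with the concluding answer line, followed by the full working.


Answer: (nabla_X Y)^p = -154071/212032, (nabla_X Y)^q = -1015/1116

E = 3313/576, F = 0, G = 77841/4096 at the point
E_p = 19/8, E_q = 0, F_p = 0, F_q = 0, G_p = -5301/256, G_q = 0
EG - F^2 = 28654137/262144;  g^inv = (262144/28654137) * [[77841/4096, 0], [0, 3313/576]]
first-kind symbols [ij,l] = (1/2)(d_i g_jl + d_j g_il - d_l g_ij): [pp,p] = E_p/2 = 19/16, [pp,q] = F_p - E_q/2 = 0, [pq,p] = E_q/2 = 0, [pq,q] = G_p/2 = -5301/512, [qq,p] = F_q - G_p/2 = 5301/512, [qq,q] = G_q/2 = 0
Gamma^p_ij = (G*[ij,p] - F*[ij,q])/(EG - F^2), Gamma^q_ij = (E*[ij,q] - F*[ij,p])/(EG - F^2)
Gamma_ppp = 684/3313, Gamma_ppq = 0, Gamma_pqq = 47709/26504, Gamma_qpp = 0, Gamma_qpq = -152/279, Gamma_qqq = 0
X = (1/3, 1/2), Y = (-3/4, -3/4) at the point


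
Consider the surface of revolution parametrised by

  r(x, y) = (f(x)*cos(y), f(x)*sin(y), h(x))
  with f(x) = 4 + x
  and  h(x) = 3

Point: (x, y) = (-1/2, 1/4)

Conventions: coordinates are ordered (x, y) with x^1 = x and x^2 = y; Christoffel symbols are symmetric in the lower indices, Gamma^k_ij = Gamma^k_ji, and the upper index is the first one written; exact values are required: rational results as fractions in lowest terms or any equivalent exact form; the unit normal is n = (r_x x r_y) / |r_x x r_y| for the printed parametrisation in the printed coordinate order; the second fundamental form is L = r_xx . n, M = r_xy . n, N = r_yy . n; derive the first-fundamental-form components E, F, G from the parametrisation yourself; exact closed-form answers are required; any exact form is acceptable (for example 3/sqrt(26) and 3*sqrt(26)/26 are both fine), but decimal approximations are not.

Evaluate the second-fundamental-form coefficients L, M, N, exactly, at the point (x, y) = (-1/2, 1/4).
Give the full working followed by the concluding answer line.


f = 7/2, f' = 1, f'' = 0, h' = 0, h'' = 0
E = 1, F = 0, G = 49/4; answer radicand W^2 = 1
unnormalised second-form numerators: l = 0, m = 0, n = 0; L = l/sqrt(1), and similarly M = m/sqrt(W^2), N = n/sqrt(W^2)

Answer: L = 0, M = 0, N = 0


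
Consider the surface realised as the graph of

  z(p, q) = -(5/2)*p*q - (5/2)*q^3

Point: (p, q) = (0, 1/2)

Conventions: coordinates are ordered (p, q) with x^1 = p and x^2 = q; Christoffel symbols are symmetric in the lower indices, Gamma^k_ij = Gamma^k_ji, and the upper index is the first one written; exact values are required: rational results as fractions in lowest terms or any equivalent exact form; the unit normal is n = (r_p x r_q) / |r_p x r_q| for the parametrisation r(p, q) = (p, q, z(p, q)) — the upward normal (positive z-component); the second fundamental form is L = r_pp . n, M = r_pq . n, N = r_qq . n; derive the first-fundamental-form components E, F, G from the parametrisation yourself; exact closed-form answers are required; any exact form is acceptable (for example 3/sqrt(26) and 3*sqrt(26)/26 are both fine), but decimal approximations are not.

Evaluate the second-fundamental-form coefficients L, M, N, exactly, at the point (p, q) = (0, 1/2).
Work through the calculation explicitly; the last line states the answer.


z_p = -5/4, z_q = -15/8, z_pp = 0, z_pq = -5/2, z_qq = -15/2
E = 41/16, F = 75/32, G = 289/64; answer radicand W^2 = 389/64
unnormalised second-form numerators: l = 0, m = -5/2, n = -15/2; L = l/sqrt(389/64), and similarly M = m/sqrt(W^2), N = n/sqrt(W^2)

Answer: L = 0, M = -20*sqrt(389)/389, N = -60*sqrt(389)/389


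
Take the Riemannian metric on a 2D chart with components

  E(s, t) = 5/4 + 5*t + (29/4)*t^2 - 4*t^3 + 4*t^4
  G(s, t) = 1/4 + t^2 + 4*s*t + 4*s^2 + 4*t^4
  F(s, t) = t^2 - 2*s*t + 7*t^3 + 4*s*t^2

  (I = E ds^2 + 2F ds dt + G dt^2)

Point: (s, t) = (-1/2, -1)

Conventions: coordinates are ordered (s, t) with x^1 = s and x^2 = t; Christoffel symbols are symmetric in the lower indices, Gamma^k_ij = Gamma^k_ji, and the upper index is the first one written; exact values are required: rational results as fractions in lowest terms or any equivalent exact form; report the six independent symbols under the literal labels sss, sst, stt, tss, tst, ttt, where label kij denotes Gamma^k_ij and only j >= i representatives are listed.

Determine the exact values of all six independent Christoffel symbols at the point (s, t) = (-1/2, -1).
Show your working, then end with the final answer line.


E = 23/2, F = -9, G = 33/4 at the point
E_s = 0, E_t = -75/2, F_s = 6, F_t = 24, G_s = -8, G_t = -20
EG - F^2 = 111/8;  g^inv = (8/111) * [[33/4, 9], [9, 23/2]]
first-kind symbols [ij,l] = (1/2)(d_i g_jl + d_j g_il - d_l g_ij): [ss,s] = E_s/2 = 0, [ss,t] = F_s - E_t/2 = 99/4, [st,s] = E_t/2 = -75/4, [st,t] = G_s/2 = -4, [tt,s] = F_t - G_s/2 = 28, [tt,t] = G_t/2 = -10
Gamma^s_ij = (G*[ij,s] - F*[ij,t])/(EG - F^2), Gamma^t_ij = (E*[ij,t] - F*[ij,s])/(EG - F^2)

Answer: Gamma_sss = 594/37, Gamma_sst = -1017/74, Gamma_stt = 376/37, Gamma_tss = 759/37, Gamma_tst = -1718/111, Gamma_ttt = 1096/111


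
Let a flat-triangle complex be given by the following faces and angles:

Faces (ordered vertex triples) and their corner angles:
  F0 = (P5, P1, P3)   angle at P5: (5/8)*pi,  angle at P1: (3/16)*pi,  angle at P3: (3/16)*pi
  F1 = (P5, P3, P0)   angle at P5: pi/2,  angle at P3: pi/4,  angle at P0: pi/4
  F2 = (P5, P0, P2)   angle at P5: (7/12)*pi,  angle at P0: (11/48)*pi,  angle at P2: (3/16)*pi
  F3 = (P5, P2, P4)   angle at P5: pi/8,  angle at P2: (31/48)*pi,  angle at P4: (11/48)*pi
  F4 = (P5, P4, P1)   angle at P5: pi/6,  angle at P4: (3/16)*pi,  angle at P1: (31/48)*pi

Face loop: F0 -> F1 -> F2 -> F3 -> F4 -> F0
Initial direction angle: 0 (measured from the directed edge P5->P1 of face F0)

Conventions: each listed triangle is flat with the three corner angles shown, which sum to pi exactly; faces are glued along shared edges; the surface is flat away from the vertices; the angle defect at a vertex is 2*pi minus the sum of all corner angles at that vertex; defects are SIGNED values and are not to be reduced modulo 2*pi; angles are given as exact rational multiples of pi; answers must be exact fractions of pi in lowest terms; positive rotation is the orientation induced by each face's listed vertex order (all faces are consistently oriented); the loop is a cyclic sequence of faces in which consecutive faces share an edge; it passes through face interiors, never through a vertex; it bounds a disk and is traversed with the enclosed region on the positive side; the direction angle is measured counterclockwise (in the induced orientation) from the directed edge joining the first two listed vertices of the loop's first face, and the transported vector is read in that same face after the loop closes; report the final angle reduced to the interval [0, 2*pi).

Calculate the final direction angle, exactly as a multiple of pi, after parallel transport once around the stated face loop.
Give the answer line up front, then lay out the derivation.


Answer: final direction angle = 0

enclosed vertex P5: corner angles sum to 2*pi, defect = 2*pi - 2*pi = 0
by Gauss-Bonnet the loop rotates the vector by the enclosed defect sum (positive orientation, mod 2*pi)
final angle = 0 + 0 = 0 (mod 2*pi)


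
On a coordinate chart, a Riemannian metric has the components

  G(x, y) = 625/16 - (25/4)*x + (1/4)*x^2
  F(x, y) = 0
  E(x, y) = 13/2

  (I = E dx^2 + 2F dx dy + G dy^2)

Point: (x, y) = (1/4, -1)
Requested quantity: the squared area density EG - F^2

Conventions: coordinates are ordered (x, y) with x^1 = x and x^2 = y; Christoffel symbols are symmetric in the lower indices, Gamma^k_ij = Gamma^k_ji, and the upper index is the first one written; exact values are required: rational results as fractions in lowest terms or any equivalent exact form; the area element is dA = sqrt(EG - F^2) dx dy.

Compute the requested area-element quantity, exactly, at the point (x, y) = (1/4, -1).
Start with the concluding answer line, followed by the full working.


Answer: EG - F^2 = 31213/128

E = 13/2, F = 0, G = 2401/64; EG - F^2 = 31213/128


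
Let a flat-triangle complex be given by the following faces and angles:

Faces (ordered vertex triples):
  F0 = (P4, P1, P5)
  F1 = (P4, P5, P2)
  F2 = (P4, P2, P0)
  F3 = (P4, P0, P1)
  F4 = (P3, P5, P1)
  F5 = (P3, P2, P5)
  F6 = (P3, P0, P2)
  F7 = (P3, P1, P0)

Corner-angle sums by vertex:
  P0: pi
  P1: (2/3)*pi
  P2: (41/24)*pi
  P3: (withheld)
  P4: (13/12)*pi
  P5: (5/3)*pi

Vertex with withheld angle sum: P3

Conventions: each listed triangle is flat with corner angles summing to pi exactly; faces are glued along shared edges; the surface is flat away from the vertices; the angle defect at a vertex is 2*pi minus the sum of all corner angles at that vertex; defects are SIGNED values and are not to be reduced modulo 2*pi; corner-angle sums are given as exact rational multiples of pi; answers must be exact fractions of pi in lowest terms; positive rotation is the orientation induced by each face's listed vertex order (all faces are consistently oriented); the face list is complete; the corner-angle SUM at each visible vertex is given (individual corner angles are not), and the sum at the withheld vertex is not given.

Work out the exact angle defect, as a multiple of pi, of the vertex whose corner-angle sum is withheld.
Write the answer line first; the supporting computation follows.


Answer: defect(P3) = pi/8

V = 6, E = 12, F = 8; chi = V - E + F = 2
Gauss-Bonnet: total defect = 2*pi*chi = 4*pi; visible defects sum to (31/8)*pi


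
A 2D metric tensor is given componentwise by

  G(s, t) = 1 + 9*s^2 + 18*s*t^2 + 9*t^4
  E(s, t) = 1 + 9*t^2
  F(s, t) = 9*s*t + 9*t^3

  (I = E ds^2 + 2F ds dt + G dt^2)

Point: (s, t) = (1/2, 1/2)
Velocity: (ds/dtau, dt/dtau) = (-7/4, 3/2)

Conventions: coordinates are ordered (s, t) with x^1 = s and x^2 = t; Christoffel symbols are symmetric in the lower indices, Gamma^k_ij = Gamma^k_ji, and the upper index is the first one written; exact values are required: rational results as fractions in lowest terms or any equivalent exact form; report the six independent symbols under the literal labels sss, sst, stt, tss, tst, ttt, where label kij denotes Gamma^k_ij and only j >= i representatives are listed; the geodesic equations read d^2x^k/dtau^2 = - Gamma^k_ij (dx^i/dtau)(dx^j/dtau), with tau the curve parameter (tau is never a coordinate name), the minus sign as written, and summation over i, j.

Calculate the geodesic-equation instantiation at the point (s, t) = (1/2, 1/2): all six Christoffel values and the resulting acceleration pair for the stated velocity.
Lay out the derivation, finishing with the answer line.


E = 13/4, F = 27/8, G = 97/16 at the point
E_s = 0, E_t = 9, F_s = 9/2, F_t = 45/4, G_s = 27/2, G_t = 27/2
EG - F^2 = 133/16;  g^inv = (16/133) * [[97/16, -27/8], [-27/8, 13/4]]
first-kind symbols [ij,l] = (1/2)(d_i g_jl + d_j g_il - d_l g_ij): [ss,s] = E_s/2 = 0, [ss,t] = F_s - E_t/2 = 0, [st,s] = E_t/2 = 9/2, [st,t] = G_s/2 = 27/4, [tt,s] = F_t - G_s/2 = 9/2, [tt,t] = G_t/2 = 27/4
Gamma^s_ij = (G*[ij,s] - F*[ij,t])/(EG - F^2), Gamma^t_ij = (E*[ij,t] - F*[ij,s])/(EG - F^2)
Gamma_sss = 0, Gamma_sst = 72/133, Gamma_stt = 72/133, Gamma_tss = 0, Gamma_tst = 108/133, Gamma_ttt = 108/133
d^2s/dtau^2 = -(Gamma_sss*(-7/4)^2 + 2*Gamma_sst*(-7/4)*(3/2) + Gamma_stt*(3/2)^2) = 216/133
d^2t/dtau^2 = -(Gamma_tss*(-7/4)^2 + 2*Gamma_tst*(-7/4)*(3/2) + Gamma_ttt*(3/2)^2) = 324/133

Answer: Gamma_sss = 0, Gamma_sst = 72/133, Gamma_stt = 72/133, Gamma_tss = 0, Gamma_tst = 108/133, Gamma_ttt = 108/133; accelerations (d^2s/dtau^2, d^2t/dtau^2) = (216/133, 324/133)


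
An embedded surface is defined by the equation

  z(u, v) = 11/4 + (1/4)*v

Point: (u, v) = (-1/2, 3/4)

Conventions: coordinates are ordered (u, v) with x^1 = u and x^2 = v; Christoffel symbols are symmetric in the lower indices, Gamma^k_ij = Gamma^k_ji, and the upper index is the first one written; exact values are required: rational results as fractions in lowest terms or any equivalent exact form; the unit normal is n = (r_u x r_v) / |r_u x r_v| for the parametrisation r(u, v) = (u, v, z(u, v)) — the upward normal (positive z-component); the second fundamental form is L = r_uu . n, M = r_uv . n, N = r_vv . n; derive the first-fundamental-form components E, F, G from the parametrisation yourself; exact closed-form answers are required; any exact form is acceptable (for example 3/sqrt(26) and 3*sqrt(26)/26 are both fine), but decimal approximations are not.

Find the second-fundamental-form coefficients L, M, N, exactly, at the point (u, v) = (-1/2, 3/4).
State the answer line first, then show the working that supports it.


Answer: L = 0, M = 0, N = 0

z_u = 0, z_v = 1/4, z_uu = 0, z_uv = 0, z_vv = 0
E = 1, F = 0, G = 17/16; answer radicand W^2 = 17/16
unnormalised second-form numerators: l = 0, m = 0, n = 0; L = l/sqrt(17/16), and similarly M = m/sqrt(W^2), N = n/sqrt(W^2)


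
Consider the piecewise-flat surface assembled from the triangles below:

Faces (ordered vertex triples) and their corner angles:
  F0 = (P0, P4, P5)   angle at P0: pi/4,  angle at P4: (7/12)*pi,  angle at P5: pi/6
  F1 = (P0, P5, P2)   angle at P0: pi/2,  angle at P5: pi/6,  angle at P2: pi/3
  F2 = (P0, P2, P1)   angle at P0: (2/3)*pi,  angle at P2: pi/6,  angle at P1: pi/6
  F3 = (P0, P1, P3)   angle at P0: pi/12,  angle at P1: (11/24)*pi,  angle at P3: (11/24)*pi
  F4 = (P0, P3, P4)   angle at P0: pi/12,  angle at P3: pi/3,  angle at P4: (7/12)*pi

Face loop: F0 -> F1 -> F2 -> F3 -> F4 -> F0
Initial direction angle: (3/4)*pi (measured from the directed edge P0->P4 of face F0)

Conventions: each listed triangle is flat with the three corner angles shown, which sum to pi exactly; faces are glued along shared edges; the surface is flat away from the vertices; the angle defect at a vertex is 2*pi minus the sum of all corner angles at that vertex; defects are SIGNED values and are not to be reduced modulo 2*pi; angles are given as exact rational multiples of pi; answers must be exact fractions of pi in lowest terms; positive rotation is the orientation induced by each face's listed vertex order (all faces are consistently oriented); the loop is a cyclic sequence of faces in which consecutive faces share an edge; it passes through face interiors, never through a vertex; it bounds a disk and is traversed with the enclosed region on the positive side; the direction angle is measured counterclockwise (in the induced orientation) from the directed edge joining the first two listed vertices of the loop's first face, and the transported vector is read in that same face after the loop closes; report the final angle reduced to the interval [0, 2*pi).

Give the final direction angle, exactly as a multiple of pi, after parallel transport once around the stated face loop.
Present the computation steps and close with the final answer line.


enclosed vertex P0: corner angles sum to (19/12)*pi, defect = 2*pi - (19/12)*pi = (5/12)*pi
the final direction is the initial angle plus the enclosed defects, taken mod 2*pi in the induced orientation
final angle = (3/4)*pi + (5/12)*pi = (7/6)*pi (mod 2*pi)

Answer: final direction angle = (7/6)*pi


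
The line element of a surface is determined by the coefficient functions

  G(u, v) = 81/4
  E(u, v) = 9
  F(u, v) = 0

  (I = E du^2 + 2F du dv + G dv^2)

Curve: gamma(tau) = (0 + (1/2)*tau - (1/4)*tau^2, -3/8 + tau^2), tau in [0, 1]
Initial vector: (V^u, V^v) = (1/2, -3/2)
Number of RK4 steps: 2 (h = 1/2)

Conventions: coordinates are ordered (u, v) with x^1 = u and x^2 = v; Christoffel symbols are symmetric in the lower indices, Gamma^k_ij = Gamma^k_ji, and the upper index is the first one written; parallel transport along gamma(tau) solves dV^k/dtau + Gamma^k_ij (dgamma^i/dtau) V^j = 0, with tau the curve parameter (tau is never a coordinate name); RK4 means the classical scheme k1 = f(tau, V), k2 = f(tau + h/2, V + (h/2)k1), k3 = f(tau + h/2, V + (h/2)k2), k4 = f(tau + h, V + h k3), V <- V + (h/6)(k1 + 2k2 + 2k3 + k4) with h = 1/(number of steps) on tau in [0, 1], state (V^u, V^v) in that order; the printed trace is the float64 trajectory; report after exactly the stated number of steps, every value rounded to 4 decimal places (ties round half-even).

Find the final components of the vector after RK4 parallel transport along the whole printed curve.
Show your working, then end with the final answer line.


gamma'(tau) = (1/2 - (1/2)*tau, 2*tau); f(tau, V)^k = -Gamma^k_ij(gamma(tau)) gamma'^i(tau) V^j; h = 1/2; intermediate values shown to 6 dp
curve data and Christoffel symbols at the stage parameters:
  tau = 0.000000: gamma = (0.000000, -0.375000), gamma' = (0.500000, 0.000000); Gamma_uuu = 0.000000, Gamma_uuv = 0.000000, Gamma_uvv = 0.000000, Gamma_vuu = 0.000000, Gamma_vuv = 0.000000, Gamma_vvv = 0.000000
  tau = 0.250000: gamma = (0.109375, -0.312500), gamma' = (0.375000, 0.500000); Gamma_uuu = 0.000000, Gamma_uuv = 0.000000, Gamma_uvv = 0.000000, Gamma_vuu = 0.000000, Gamma_vuv = 0.000000, Gamma_vvv = 0.000000
  tau = 0.500000: gamma = (0.187500, -0.125000), gamma' = (0.250000, 1.000000); Gamma_uuu = 0.000000, Gamma_uuv = 0.000000, Gamma_uvv = 0.000000, Gamma_vuu = 0.000000, Gamma_vuv = 0.000000, Gamma_vvv = 0.000000
  tau = 0.750000: gamma = (0.234375, 0.187500), gamma' = (0.125000, 1.500000); Gamma_uuu = 0.000000, Gamma_uuv = 0.000000, Gamma_uvv = 0.000000, Gamma_vuu = 0.000000, Gamma_vuv = 0.000000, Gamma_vvv = 0.000000
  tau = 1.000000: gamma = (0.250000, 0.625000), gamma' = (0.000000, 2.000000); Gamma_uuu = 0.000000, Gamma_uuv = 0.000000, Gamma_uvv = 0.000000, Gamma_vuu = 0.000000, Gamma_vuv = 0.000000, Gamma_vvv = 0.000000
step 0: V^u = 0.5000, V^v = -1.5000
step 1: k1 = (0.000000, 0.000000), k2 = (0.000000, 0.000000), k3 = (0.000000, 0.000000), k4 = (0.000000, 0.000000); V <- V + (h/6)(k1 + 2k2 + 2k3 + k4): V^u = 0.5000, V^v = -1.5000
step 2: k1 = (0.000000, 0.000000), k2 = (0.000000, 0.000000), k3 = (0.000000, 0.000000), k4 = (0.000000, 0.000000); V <- V + (h/6)(k1 + 2k2 + 2k3 + k4): V^u = 0.5000, V^v = -1.5000

Answer: V^u = 0.5000, V^v = -1.5000


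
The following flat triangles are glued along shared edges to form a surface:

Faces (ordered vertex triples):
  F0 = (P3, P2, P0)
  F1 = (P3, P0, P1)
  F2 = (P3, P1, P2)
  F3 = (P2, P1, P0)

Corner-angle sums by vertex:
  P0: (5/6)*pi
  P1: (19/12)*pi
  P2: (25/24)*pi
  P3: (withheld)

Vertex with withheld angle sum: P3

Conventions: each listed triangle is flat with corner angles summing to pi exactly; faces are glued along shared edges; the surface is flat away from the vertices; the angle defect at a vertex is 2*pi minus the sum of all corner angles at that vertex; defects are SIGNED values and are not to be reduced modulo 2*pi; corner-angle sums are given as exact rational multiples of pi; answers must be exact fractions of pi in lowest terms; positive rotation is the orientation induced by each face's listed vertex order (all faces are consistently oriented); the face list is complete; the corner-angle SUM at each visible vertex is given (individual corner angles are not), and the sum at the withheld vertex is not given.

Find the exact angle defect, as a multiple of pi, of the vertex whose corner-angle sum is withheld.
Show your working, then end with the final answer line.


V = 4, E = 6, F = 4; chi = V - E + F = 2
Gauss-Bonnet: total defect = 2*pi*chi = 4*pi; visible defects sum to (61/24)*pi

Answer: defect(P3) = (35/24)*pi


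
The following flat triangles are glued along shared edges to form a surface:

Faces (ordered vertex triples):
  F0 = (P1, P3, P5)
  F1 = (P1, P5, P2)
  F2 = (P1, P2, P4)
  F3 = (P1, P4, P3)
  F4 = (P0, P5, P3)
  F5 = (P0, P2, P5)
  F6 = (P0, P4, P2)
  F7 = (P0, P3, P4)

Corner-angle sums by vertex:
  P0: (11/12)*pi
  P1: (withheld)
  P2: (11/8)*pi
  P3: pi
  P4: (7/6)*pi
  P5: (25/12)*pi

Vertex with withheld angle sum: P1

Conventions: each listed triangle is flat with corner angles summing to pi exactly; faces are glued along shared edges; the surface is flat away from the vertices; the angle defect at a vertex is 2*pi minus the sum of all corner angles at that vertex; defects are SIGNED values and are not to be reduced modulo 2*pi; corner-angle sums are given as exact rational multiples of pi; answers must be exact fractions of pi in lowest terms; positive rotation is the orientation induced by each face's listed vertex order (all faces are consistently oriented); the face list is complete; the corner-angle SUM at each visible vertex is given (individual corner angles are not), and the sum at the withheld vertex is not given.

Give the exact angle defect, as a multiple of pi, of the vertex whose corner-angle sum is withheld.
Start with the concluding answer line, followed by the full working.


Answer: defect(P1) = (13/24)*pi

V = 6, E = 12, F = 8; chi = V - E + F = 2
Gauss-Bonnet: total defect = 2*pi*chi = 4*pi; visible defects sum to (83/24)*pi


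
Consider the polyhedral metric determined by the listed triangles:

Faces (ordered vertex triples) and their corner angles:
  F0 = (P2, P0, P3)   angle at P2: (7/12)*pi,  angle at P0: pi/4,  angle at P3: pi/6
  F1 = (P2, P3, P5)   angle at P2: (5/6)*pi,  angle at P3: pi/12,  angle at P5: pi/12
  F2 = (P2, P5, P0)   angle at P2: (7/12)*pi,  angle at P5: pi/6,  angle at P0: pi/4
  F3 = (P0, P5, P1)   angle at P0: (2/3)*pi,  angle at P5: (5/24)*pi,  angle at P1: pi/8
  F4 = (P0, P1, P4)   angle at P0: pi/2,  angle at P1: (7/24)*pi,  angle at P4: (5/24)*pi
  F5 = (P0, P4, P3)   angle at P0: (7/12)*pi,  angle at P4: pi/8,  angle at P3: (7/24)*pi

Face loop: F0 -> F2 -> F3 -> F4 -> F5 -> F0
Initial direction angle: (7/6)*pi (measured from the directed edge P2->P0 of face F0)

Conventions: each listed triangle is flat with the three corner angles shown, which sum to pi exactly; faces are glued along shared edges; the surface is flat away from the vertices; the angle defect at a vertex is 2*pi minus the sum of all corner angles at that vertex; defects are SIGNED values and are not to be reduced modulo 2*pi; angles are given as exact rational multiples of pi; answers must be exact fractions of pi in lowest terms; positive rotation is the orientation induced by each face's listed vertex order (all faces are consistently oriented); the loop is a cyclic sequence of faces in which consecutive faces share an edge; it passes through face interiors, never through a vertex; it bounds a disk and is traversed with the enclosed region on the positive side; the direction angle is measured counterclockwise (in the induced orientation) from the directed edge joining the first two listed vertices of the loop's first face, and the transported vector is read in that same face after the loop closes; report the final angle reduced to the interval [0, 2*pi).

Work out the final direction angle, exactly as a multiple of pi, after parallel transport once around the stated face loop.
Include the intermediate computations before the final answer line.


enclosed vertex P0: corner angles sum to (9/4)*pi, defect = 2*pi - (9/4)*pi = -pi/4
holonomy = initial angle + sum of enclosed defects (mod 2*pi), positive in the induced orientation
final angle = (7/6)*pi - pi/4 = (11/12)*pi (mod 2*pi)

Answer: final direction angle = (11/12)*pi


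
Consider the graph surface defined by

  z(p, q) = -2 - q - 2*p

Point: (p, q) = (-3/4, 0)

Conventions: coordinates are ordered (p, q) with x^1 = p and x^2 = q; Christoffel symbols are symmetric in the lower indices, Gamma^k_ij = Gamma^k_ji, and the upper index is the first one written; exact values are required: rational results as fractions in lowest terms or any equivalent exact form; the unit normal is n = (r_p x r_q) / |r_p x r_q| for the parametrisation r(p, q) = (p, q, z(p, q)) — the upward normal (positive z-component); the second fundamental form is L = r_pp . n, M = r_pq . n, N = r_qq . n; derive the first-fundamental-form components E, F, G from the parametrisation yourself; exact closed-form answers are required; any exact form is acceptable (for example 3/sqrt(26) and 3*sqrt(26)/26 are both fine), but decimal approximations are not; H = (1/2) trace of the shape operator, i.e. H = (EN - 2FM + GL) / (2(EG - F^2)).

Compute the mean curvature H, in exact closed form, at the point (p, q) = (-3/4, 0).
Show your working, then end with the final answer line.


z_p = -2, z_q = -1, z_pp = 0, z_pq = 0, z_qq = 0
E = 5, F = 2, G = 2; answer radicand W^2 = 6
unnormalised second-form numerators: l = 0, m = 0, n = 0; L = l/sqrt(6), and similarly M = m/sqrt(W^2), N = n/sqrt(W^2)
H = (E*n - 2*F*m + G*l) / (2*(EG - F^2)*sqrt(W^2)); E*n - 2*F*m + G*l = 0, EG - F^2 = 6, so H = (0)/sqrt(6)

Answer: H = 0


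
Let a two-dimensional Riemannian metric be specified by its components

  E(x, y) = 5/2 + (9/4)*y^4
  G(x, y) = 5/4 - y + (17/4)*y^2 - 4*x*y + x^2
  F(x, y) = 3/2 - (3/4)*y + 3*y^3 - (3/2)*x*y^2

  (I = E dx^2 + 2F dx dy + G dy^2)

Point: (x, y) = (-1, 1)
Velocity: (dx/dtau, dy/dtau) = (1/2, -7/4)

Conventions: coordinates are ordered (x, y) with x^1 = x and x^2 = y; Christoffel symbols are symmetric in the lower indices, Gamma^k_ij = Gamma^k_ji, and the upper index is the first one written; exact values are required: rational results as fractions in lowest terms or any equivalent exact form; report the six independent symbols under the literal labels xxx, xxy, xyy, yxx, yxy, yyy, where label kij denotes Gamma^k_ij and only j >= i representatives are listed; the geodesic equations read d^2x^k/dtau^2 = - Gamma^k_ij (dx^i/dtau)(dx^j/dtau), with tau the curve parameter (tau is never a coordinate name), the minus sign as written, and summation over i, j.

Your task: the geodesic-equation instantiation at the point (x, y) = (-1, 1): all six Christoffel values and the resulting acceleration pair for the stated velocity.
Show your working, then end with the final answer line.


E = 19/4, F = 21/4, G = 19/2 at the point
E_x = 0, E_y = 9, F_x = -3/2, F_y = 45/4, G_x = -6, G_y = 23/2
EG - F^2 = 281/16;  g^inv = (16/281) * [[19/2, -21/4], [-21/4, 19/4]]
first-kind symbols [ij,l] = (1/2)(d_i g_jl + d_j g_il - d_l g_ij): [xx,x] = E_x/2 = 0, [xx,y] = F_x - E_y/2 = -6, [xy,x] = E_y/2 = 9/2, [xy,y] = G_x/2 = -3, [yy,x] = F_y - G_x/2 = 57/4, [yy,y] = G_y/2 = 23/4
Gamma^x_ij = (G*[ij,x] - F*[ij,y])/(EG - F^2), Gamma^y_ij = (E*[ij,y] - F*[ij,x])/(EG - F^2)
Gamma_xxx = 504/281, Gamma_xxy = 936/281, Gamma_xyy = 1683/281, Gamma_yxx = -456/281, Gamma_yxy = -606/281, Gamma_yyy = -760/281
d^2x/dtau^2 = -(Gamma_xxx*(1/2)^2 + 2*Gamma_xxy*(1/2)*(-7/4) + Gamma_xyy*(-7/4)^2) = -58275/4496
d^2y/dtau^2 = -(Gamma_yxx*(1/2)^2 + 2*Gamma_yxy*(1/2)*(-7/4) + Gamma_yyy*(-7/4)^2) = 1381/281

Answer: Gamma_xxx = 504/281, Gamma_xxy = 936/281, Gamma_xyy = 1683/281, Gamma_yxx = -456/281, Gamma_yxy = -606/281, Gamma_yyy = -760/281; accelerations (d^2x/dtau^2, d^2y/dtau^2) = (-58275/4496, 1381/281)


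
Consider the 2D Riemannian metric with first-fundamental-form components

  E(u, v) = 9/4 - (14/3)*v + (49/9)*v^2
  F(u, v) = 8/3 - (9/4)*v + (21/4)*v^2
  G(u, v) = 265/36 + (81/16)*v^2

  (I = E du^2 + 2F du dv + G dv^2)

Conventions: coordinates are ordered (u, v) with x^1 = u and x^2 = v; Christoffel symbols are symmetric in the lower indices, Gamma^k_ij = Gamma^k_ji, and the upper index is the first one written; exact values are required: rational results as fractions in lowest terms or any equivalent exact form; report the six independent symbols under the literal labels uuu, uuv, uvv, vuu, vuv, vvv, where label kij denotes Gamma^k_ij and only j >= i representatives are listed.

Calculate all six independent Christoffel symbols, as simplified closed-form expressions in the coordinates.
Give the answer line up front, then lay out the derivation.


Answer: Gamma_uuu = (148176*v^3 - 127008*v^2 + 102480*v - 32256)/(95413*v^2 - 115872*v + 48996), Gamma_uuv = (142884*v^3 - 61236*v^2 + 207760*v - 89040)/(95413*v^2 - 115872*v + 48996), Gamma_uvv = (137781*v^3 + 330696*v - 85860)/(95413*v^2 - 115872*v + 48996), Gamma_vuu = (-153664*v^3 + 197568*v^2 - 119952*v + 27216)/(95413*v^2 - 115872*v + 48996), Gamma_vuv = (-148176*v^3 + 127008*v^2 - 102480*v + 32256)/(95413*v^2 - 115872*v + 48996), Gamma_vvv = (-142884*v^3 + 61236*v^2 - 112347*v + 31104)/(95413*v^2 - 115872*v + 48996)

E = 9/4 - (14/3)*v + (49/9)*v^2; F = 8/3 - (9/4)*v + (21/4)*v^2; G = 265/36 + (81/16)*v^2
Gamma^k_ij = (1/2) g^{kl} (d_i g_jl + d_j g_il - d_l g_ij), with g^inv = (1/(EG-F^2)) [[G, -F], [-F, E]]
first partials: E_u = 0, E_v = -14/3 + (98/9)*v, F_u = 0, F_v = -9/4 + (21/2)*v, G_u = 0, G_v = (81/8)*v
D = EG - F^2 = 1361/144 - (1207/54)*v + (95413/5184)*v^2
expanded: Gamma^u_uu = (G E_u - 2F F_u + F E_v)/(2D), Gamma^u_uv = (G E_v - F G_u)/(2D), Gamma^u_vv = (2G F_v - G G_u - F G_v)/(2D), Gamma^v_uu = (2E F_u - E E_v - F E_u)/(2D), Gamma^v_uv = (E G_u - F E_v)/(2D), Gamma^v_vv = (E G_v - 2F F_v + F G_u)/(2D); substitute and cancel common factors


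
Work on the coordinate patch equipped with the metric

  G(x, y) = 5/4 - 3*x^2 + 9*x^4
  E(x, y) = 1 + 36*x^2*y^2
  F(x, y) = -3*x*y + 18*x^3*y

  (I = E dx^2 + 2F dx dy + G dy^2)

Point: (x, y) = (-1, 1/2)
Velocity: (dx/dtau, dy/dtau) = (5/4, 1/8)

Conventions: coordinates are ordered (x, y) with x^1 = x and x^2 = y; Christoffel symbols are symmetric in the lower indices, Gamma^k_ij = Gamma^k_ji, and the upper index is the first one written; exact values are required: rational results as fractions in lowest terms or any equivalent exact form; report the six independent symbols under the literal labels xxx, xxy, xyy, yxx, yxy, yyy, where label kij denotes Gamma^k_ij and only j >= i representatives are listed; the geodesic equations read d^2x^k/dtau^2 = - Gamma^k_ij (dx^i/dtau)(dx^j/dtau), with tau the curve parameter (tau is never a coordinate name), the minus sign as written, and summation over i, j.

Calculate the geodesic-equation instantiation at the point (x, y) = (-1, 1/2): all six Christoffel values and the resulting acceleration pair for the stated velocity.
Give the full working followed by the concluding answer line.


E = 10, F = -15/2, G = 29/4 at the point
E_x = -18, E_y = 36, F_x = 51/2, F_y = -15, G_x = -30, G_y = 0
EG - F^2 = 65/4;  g^inv = (4/65) * [[29/4, 15/2], [15/2, 10]]
first-kind symbols [ij,l] = (1/2)(d_i g_jl + d_j g_il - d_l g_ij): [xx,x] = E_x/2 = -9, [xx,y] = F_x - E_y/2 = 15/2, [xy,x] = E_y/2 = 18, [xy,y] = G_x/2 = -15, [yy,x] = F_y - G_x/2 = 0, [yy,y] = G_y/2 = 0
Gamma^x_ij = (G*[ij,x] - F*[ij,y])/(EG - F^2), Gamma^y_ij = (E*[ij,y] - F*[ij,x])/(EG - F^2)
Gamma_xxx = -36/65, Gamma_xxy = 72/65, Gamma_xyy = 0, Gamma_yxx = 6/13, Gamma_yxy = -12/13, Gamma_yyy = 0
d^2x/dtau^2 = -(Gamma_xxx*(5/4)^2 + 2*Gamma_xxy*(5/4)*(1/8) + Gamma_xyy*(1/8)^2) = 27/52
d^2y/dtau^2 = -(Gamma_yxx*(5/4)^2 + 2*Gamma_yxy*(5/4)*(1/8) + Gamma_yyy*(1/8)^2) = -45/104

Answer: Gamma_xxx = -36/65, Gamma_xxy = 72/65, Gamma_xyy = 0, Gamma_yxx = 6/13, Gamma_yxy = -12/13, Gamma_yyy = 0; accelerations (d^2x/dtau^2, d^2y/dtau^2) = (27/52, -45/104)


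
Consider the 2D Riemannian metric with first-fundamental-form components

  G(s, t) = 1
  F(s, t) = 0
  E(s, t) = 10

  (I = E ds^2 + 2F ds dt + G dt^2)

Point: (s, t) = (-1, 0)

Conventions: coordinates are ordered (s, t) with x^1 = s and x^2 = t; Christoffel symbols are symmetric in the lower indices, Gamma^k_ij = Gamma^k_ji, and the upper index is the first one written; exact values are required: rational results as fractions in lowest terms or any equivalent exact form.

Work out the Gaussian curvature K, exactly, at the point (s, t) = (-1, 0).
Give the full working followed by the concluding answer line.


E = 10, F = 0, G = 1, EG - F^2 = 10 at the point
E_s = 0, E_t = 0, F_s = 0, F_t = 0, G_s = 0, G_t = 0
E_tt = 0, F_st = 0, G_ss = 0
K follows from Brioschi's formula, (det M1 - det M2)/(EG - F^2)^2.
M1 = [[-E_tt/2 + F_st - G_ss/2, E_s/2, F_s - E_t/2], [F_t - G_s/2, E, F], [G_t/2, F, G]] = [[0, 0, 0], [0, 10, 0], [0, 0, 1]]; det M1 = 0
M2 = [[0, E_t/2, G_s/2], [E_t/2, E, F], [G_s/2, F, G]] = [[0, 0, 0], [0, 10, 0], [0, 0, 1]]; det M2 = 0
det M1 - det M2 = 0; K = 0 / (10)^2 = 0

Answer: K = 0


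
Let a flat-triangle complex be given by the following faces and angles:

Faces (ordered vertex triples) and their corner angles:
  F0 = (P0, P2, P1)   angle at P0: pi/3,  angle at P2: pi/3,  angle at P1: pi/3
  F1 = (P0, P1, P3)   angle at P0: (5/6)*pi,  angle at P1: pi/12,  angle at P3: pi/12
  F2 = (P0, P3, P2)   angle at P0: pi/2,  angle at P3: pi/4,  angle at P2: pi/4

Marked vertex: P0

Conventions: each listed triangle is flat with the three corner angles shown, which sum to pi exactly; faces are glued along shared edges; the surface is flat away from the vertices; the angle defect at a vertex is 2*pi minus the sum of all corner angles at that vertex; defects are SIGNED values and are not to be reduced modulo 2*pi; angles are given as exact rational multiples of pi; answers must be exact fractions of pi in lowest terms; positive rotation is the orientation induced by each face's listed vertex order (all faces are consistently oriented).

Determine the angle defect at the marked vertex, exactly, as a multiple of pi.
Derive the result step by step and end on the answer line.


Sum of corner angles at P0: (5/3)*pi
defect = 2*pi - (5/3)*pi

Answer: defect(P0) = pi/3


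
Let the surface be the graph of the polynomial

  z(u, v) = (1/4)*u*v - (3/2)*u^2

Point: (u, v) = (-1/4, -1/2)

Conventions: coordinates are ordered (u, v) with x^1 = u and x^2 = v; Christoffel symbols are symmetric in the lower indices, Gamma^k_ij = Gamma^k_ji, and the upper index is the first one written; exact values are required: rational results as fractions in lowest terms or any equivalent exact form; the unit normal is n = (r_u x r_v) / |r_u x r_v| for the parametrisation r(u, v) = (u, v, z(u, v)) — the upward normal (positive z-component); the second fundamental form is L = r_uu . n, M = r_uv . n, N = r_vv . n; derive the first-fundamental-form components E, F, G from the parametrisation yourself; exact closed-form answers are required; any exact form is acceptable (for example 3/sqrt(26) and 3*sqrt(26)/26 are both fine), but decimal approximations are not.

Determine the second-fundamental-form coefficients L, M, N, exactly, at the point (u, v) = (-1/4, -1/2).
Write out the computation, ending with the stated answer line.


z_u = 5/8, z_v = -1/16, z_uu = -3, z_uv = 1/4, z_vv = 0
E = 89/64, F = -5/128, G = 257/256; answer radicand W^2 = 357/256
unnormalised second-form numerators: l = -3, m = 1/4, n = 0; L = l/sqrt(357/256), and similarly M = m/sqrt(W^2), N = n/sqrt(W^2)

Answer: L = -16*sqrt(357)/119, M = 4*sqrt(357)/357, N = 0


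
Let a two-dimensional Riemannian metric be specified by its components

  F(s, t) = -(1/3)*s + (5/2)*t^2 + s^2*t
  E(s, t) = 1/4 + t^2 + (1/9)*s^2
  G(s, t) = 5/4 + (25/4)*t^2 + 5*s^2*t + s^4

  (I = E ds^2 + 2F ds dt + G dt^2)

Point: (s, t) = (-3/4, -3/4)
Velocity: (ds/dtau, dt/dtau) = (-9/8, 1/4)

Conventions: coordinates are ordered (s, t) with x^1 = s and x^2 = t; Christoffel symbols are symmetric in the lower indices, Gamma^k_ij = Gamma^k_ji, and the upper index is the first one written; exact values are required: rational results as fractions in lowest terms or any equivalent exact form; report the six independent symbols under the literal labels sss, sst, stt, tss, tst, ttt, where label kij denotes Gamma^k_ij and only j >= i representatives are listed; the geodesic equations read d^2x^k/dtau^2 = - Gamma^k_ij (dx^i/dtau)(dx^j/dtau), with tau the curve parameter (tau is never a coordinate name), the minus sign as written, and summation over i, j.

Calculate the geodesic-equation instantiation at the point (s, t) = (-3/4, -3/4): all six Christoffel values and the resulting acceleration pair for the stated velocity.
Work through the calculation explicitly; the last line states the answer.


E = 7/8, F = 79/64, G = 761/256 at the point
E_s = -1/6, E_t = -3/2, F_s = 19/24, F_t = -51/16, G_s = 63/16, G_t = -105/16
EG - F^2 = 4413/4096;  g^inv = (4096/4413) * [[761/256, -79/64], [-79/64, 7/8]]
first-kind symbols [ij,l] = (1/2)(d_i g_jl + d_j g_il - d_l g_ij): [ss,s] = E_s/2 = -1/12, [ss,t] = F_s - E_t/2 = 37/24, [st,s] = E_t/2 = -3/4, [st,t] = G_s/2 = 63/32, [tt,s] = F_t - G_s/2 = -165/32, [tt,t] = G_t/2 = -105/32
Gamma^s_ij = (G*[ij,s] - F*[ij,t])/(EG - F^2), Gamma^t_ij = (E*[ij,t] - F*[ij,s])/(EG - F^2)
Gamma_sss = -26428/13239, Gamma_sst = -6362/1471, Gamma_stt = -30795/2942, Gamma_tss = 17840/13239, Gamma_tst = 3616/1471, Gamma_ttt = 4770/1471
d^2s/dtau^2 = -(Gamma_sss*(-9/8)^2 + 2*Gamma_sst*(-9/8)*(1/4) + Gamma_stt*(1/4)^2) = 35205/47072
d^2t/dtau^2 = -(Gamma_tss*(-9/8)^2 + 2*Gamma_tst*(-9/8)*(1/4) + Gamma_ttt*(1/4)^2) = -6183/11768

Answer: Gamma_sss = -26428/13239, Gamma_sst = -6362/1471, Gamma_stt = -30795/2942, Gamma_tss = 17840/13239, Gamma_tst = 3616/1471, Gamma_ttt = 4770/1471; accelerations (d^2s/dtau^2, d^2t/dtau^2) = (35205/47072, -6183/11768)
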